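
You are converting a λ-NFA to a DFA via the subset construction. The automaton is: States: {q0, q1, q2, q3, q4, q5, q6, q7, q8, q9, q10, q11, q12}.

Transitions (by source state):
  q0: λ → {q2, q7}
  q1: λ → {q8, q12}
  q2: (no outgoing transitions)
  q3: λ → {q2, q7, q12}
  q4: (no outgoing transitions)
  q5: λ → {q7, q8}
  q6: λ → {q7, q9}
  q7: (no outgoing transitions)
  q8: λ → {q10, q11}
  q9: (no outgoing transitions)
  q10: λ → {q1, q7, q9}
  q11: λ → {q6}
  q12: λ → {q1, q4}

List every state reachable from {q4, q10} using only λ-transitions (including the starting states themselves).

Start with {q4, q10}.
From q10 via λ: add q1, q7, q9.
From q1 via λ: add q8, q12.
From q8 via λ: add q11.
From q11 via λ: add q6.
No new states can be added; the closed set is {q1, q4, q6, q7, q8, q9, q10, q11, q12}.

{q1, q4, q6, q7, q8, q9, q10, q11, q12}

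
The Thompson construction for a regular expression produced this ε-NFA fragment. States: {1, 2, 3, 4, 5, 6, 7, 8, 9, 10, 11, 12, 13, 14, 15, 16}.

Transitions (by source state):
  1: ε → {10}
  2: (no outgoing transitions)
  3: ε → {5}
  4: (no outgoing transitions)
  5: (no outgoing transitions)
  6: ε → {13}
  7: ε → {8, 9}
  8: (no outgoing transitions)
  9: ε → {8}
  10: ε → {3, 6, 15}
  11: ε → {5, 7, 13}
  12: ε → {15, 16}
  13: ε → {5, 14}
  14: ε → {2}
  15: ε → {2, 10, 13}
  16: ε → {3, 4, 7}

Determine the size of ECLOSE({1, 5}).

9

Start with {1, 5}.
From 1 via ε: add 10.
From 10 via ε: add 3, 6, 15.
From 6 via ε: add 13.
From 15 via ε: add 2.
From 13 via ε: add 14.
ε-closure = {1, 2, 3, 5, 6, 10, 13, 14, 15}, which has 9 states.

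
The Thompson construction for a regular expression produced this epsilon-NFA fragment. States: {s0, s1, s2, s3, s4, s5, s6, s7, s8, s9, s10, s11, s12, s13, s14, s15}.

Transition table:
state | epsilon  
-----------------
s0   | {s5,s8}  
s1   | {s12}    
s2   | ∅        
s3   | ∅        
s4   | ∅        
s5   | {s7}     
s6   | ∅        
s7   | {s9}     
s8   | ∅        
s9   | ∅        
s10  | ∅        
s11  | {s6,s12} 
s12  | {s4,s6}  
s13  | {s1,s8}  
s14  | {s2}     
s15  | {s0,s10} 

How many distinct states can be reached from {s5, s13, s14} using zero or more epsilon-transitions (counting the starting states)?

Start with {s5, s13, s14}.
From s5 via epsilon: add s7.
From s13 via epsilon: add s1, s8.
From s14 via epsilon: add s2.
From s1 via epsilon: add s12.
From s7 via epsilon: add s9.
From s12 via epsilon: add s4, s6.
epsilon-closure = {s1, s2, s4, s5, s6, s7, s8, s9, s12, s13, s14}, which has 11 states.

11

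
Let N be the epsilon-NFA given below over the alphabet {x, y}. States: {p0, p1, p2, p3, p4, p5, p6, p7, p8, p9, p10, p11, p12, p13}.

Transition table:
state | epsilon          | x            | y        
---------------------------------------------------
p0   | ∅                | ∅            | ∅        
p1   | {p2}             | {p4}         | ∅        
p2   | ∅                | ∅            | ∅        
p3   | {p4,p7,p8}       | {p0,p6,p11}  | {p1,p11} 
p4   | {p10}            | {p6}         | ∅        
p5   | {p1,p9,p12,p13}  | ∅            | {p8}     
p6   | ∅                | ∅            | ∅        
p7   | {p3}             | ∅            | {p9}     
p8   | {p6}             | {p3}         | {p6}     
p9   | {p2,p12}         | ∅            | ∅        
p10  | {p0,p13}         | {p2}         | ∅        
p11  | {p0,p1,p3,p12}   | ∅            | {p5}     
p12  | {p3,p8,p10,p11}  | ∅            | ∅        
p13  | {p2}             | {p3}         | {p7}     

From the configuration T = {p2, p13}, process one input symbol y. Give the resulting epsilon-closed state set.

p13 on y → {p7}.
No y-transition from p2.
Union after reading y: {p7}.
Now take the epsilon-closure:
From p7 via epsilon: add p3.
From p3 via epsilon: add p4, p8.
From p4 via epsilon: add p10.
From p8 via epsilon: add p6.
From p10 via epsilon: add p0, p13.
From p13 via epsilon: add p2.
No new states can be added; the closed set is {p0, p2, p3, p4, p6, p7, p8, p10, p13}.

{p0, p2, p3, p4, p6, p7, p8, p10, p13}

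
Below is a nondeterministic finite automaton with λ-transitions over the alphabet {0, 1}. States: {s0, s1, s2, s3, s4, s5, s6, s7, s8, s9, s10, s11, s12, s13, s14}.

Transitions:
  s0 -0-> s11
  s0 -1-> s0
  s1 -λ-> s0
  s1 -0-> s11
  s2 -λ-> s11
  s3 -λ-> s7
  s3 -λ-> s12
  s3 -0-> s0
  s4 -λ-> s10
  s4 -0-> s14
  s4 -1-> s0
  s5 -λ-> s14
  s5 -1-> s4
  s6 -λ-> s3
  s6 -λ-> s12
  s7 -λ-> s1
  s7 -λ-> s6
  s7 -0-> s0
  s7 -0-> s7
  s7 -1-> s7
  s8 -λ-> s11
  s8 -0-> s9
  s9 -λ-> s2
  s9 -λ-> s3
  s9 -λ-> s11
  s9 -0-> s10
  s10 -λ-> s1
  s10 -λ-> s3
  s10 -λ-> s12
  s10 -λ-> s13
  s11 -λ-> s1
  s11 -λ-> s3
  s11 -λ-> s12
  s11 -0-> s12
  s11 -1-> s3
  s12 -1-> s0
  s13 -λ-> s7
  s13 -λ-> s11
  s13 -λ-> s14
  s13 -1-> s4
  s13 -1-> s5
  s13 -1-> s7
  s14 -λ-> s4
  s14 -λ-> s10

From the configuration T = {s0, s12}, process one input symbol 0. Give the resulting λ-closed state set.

{s0, s1, s3, s6, s7, s11, s12}

s0 on 0 → {s11}.
No 0-transition from s12.
Union after reading 0: {s11}.
Now take the λ-closure:
From s11 via λ: add s1, s3, s12.
From s1 via λ: add s0.
From s3 via λ: add s7.
From s7 via λ: add s6.
No new states can be added; the closed set is {s0, s1, s3, s6, s7, s11, s12}.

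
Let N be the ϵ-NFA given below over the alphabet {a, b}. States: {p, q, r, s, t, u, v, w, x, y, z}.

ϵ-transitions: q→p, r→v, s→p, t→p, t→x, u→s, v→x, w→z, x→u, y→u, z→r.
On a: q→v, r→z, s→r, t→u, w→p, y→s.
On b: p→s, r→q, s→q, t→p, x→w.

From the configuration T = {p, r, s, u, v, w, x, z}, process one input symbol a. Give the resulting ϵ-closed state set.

r on a → {z}.
s on a → {r}.
w on a → {p}.
No a-transition from p, u, v, x, z.
Union after reading a: {p, r, z}.
Now take the ϵ-closure:
From r via ϵ: add v.
From v via ϵ: add x.
From x via ϵ: add u.
From u via ϵ: add s.
No new states can be added; the closed set is {p, r, s, u, v, x, z}.

{p, r, s, u, v, x, z}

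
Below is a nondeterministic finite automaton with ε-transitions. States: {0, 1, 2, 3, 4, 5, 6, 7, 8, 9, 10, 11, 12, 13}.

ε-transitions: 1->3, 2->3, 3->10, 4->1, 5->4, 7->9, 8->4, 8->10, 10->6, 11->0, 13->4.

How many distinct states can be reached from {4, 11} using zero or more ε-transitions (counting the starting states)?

7

Start with {4, 11}.
From 4 via ε: add 1.
From 11 via ε: add 0.
From 1 via ε: add 3.
From 3 via ε: add 10.
From 10 via ε: add 6.
ε-closure = {0, 1, 3, 4, 6, 10, 11}, which has 7 states.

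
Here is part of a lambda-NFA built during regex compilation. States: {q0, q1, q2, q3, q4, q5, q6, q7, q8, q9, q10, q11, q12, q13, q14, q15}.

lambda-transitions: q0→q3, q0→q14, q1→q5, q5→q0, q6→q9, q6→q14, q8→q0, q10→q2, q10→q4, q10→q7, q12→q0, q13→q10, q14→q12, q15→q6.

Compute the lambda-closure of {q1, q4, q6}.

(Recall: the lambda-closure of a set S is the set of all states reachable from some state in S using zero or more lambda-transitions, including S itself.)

{q0, q1, q3, q4, q5, q6, q9, q12, q14}

Start with {q1, q4, q6}.
From q1 via lambda: add q5.
From q6 via lambda: add q9, q14.
From q5 via lambda: add q0.
From q14 via lambda: add q12.
From q0 via lambda: add q3.
No new states can be added; the closed set is {q0, q1, q3, q4, q5, q6, q9, q12, q14}.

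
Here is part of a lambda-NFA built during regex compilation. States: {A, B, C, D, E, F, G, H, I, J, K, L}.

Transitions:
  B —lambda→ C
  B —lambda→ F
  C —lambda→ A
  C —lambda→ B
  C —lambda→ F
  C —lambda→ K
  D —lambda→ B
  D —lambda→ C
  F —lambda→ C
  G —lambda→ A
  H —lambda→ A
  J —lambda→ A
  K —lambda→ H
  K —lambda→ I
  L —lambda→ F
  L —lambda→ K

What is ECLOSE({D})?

{A, B, C, D, F, H, I, K}

Start with {D}.
From D via lambda: add B, C.
From B via lambda: add F.
From C via lambda: add A, K.
From K via lambda: add H, I.
No new states can be added; the closed set is {A, B, C, D, F, H, I, K}.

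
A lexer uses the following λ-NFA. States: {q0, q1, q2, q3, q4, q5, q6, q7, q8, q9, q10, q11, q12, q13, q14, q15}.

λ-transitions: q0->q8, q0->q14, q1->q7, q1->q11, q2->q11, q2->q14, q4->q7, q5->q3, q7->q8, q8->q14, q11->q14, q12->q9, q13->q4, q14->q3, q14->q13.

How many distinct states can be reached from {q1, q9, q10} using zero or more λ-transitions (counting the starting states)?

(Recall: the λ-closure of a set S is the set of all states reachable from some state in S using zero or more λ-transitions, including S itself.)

10

Start with {q1, q9, q10}.
From q1 via λ: add q7, q11.
From q7 via λ: add q8.
From q11 via λ: add q14.
From q14 via λ: add q3, q13.
From q13 via λ: add q4.
λ-closure = {q1, q3, q4, q7, q8, q9, q10, q11, q13, q14}, which has 10 states.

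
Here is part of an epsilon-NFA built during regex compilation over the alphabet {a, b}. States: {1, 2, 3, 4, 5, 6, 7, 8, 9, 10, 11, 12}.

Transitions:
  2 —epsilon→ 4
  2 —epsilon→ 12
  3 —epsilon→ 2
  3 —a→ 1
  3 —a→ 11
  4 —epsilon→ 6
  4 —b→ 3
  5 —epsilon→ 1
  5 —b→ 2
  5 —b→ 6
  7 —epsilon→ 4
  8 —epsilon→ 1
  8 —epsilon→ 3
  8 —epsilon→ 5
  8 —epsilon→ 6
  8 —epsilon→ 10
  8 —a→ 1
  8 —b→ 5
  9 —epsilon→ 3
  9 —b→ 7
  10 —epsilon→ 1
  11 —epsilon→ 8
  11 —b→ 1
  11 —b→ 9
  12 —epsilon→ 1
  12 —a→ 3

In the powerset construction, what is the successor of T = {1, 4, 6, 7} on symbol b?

{1, 2, 3, 4, 6, 12}

4 on b → {3}.
No b-transition from 1, 6, 7.
Union after reading b: {3}.
Now take the epsilon-closure:
From 3 via epsilon: add 2.
From 2 via epsilon: add 4, 12.
From 4 via epsilon: add 6.
From 12 via epsilon: add 1.
No new states can be added; the closed set is {1, 2, 3, 4, 6, 12}.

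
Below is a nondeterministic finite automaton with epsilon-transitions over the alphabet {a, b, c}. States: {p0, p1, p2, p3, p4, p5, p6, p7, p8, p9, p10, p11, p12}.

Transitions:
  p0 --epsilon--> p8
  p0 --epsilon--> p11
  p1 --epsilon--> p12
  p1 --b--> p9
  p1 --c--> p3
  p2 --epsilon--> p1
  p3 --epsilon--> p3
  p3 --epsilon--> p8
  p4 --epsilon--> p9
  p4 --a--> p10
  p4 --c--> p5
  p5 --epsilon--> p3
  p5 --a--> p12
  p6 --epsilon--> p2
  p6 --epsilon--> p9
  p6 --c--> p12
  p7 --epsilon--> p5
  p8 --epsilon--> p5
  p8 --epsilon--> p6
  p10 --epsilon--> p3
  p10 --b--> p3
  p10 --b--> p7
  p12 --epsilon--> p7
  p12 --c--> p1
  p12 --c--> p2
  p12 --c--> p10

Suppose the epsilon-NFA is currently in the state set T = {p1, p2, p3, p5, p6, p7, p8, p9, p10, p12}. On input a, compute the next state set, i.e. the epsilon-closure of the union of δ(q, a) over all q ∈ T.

{p1, p2, p3, p5, p6, p7, p8, p9, p12}

p5 on a → {p12}.
No a-transition from p1, p2, p3, p6, p7, p8, p9, p10, p12.
Union after reading a: {p12}.
Now take the epsilon-closure:
From p12 via epsilon: add p7.
From p7 via epsilon: add p5.
From p5 via epsilon: add p3.
From p3 via epsilon: add p8.
From p8 via epsilon: add p6.
From p6 via epsilon: add p2, p9.
From p2 via epsilon: add p1.
No new states can be added; the closed set is {p1, p2, p3, p5, p6, p7, p8, p9, p12}.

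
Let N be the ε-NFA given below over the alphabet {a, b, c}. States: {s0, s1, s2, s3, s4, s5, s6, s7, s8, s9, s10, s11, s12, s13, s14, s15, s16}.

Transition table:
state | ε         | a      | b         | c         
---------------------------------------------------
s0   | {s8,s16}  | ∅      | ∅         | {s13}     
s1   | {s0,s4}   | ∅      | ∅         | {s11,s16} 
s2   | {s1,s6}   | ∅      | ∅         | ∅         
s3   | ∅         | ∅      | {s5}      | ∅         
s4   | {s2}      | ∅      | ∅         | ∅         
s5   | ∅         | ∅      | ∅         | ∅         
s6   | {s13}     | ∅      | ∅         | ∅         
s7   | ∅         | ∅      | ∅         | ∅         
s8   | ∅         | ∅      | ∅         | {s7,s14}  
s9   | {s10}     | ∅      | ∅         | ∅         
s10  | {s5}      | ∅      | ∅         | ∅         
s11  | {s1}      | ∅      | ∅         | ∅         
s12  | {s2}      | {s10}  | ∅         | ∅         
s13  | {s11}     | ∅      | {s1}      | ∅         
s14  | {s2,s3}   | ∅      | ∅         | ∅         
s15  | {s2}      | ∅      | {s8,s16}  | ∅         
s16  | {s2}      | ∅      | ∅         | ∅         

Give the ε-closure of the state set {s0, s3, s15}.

Start with {s0, s3, s15}.
From s0 via ε: add s8, s16.
From s15 via ε: add s2.
From s2 via ε: add s1, s6.
From s1 via ε: add s4.
From s6 via ε: add s13.
From s13 via ε: add s11.
No new states can be added; the closed set is {s0, s1, s2, s3, s4, s6, s8, s11, s13, s15, s16}.

{s0, s1, s2, s3, s4, s6, s8, s11, s13, s15, s16}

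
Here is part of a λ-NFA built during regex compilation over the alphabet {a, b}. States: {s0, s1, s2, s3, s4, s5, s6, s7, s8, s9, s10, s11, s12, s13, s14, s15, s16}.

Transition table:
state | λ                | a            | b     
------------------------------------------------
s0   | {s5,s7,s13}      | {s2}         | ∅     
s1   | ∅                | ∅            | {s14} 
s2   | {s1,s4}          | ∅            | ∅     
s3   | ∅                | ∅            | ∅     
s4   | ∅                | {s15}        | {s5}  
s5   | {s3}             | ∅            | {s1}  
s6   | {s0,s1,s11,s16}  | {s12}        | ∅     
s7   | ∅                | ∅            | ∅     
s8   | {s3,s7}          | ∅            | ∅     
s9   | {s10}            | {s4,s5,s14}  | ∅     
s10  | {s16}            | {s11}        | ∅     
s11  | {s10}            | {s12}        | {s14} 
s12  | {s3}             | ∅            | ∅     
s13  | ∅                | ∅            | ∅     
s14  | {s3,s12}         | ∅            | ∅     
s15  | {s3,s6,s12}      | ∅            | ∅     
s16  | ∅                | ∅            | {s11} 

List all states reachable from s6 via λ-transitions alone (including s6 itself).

{s0, s1, s3, s5, s6, s7, s10, s11, s13, s16}

Start with {s6}.
From s6 via λ: add s0, s1, s11, s16.
From s0 via λ: add s5, s7, s13.
From s11 via λ: add s10.
From s5 via λ: add s3.
No new states can be added; the closed set is {s0, s1, s3, s5, s6, s7, s10, s11, s13, s16}.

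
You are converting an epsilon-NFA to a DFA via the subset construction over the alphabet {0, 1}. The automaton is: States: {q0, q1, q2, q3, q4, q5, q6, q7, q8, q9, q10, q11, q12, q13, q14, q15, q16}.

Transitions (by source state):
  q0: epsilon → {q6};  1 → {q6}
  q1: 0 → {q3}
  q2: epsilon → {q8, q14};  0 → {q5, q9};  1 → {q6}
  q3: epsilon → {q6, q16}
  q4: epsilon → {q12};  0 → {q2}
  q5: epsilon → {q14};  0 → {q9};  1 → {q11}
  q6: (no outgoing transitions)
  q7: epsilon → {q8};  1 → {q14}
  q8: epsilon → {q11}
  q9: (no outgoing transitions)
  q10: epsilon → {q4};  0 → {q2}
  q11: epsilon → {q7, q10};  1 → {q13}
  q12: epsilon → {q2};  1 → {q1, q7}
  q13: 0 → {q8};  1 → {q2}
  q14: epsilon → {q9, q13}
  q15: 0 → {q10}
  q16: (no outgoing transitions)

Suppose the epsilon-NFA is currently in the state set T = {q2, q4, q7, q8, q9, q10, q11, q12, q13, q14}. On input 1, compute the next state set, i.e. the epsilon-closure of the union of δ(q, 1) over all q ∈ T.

q2 on 1 → {q6}.
q7 on 1 → {q14}.
q11 on 1 → {q13}.
q12 on 1 → {q1, q7}.
q13 on 1 → {q2}.
No 1-transition from q4, q8, q9, q10, q14.
Union after reading 1: {q1, q2, q6, q7, q13, q14}.
Now take the epsilon-closure:
From q2 via epsilon: add q8.
From q14 via epsilon: add q9.
From q8 via epsilon: add q11.
From q11 via epsilon: add q10.
From q10 via epsilon: add q4.
From q4 via epsilon: add q12.
No new states can be added; the closed set is {q1, q2, q4, q6, q7, q8, q9, q10, q11, q12, q13, q14}.

{q1, q2, q4, q6, q7, q8, q9, q10, q11, q12, q13, q14}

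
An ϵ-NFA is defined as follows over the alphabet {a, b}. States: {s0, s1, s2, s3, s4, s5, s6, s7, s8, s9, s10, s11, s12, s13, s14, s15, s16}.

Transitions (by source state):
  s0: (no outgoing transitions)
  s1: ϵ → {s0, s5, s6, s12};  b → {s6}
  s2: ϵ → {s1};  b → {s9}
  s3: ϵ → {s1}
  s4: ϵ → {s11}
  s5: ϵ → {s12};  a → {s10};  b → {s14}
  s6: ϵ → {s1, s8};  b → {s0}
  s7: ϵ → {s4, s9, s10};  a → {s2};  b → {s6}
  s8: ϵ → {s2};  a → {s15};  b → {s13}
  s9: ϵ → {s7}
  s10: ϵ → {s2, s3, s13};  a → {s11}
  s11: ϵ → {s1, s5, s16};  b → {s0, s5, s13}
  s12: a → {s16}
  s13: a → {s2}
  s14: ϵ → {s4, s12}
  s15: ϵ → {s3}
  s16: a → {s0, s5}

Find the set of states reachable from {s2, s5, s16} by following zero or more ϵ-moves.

Start with {s2, s5, s16}.
From s2 via ϵ: add s1.
From s5 via ϵ: add s12.
From s1 via ϵ: add s0, s6.
From s6 via ϵ: add s8.
No new states can be added; the closed set is {s0, s1, s2, s5, s6, s8, s12, s16}.

{s0, s1, s2, s5, s6, s8, s12, s16}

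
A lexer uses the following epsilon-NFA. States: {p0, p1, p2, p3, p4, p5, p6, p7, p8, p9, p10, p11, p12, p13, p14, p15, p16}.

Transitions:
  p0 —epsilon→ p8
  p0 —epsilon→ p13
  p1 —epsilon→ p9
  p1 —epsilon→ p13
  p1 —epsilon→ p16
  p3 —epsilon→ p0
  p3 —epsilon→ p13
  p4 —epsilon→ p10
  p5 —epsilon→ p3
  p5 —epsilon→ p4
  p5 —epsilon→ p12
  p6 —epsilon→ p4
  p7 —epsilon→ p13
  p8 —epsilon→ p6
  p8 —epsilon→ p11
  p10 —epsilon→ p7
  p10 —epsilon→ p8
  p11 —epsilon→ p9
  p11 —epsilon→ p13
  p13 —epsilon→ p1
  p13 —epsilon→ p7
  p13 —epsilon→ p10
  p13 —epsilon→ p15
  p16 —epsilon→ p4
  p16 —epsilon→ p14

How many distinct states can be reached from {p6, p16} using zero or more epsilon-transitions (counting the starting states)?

Start with {p6, p16}.
From p6 via epsilon: add p4.
From p16 via epsilon: add p14.
From p4 via epsilon: add p10.
From p10 via epsilon: add p7, p8.
From p7 via epsilon: add p13.
From p8 via epsilon: add p11.
From p11 via epsilon: add p9.
From p13 via epsilon: add p1, p15.
epsilon-closure = {p1, p4, p6, p7, p8, p9, p10, p11, p13, p14, p15, p16}, which has 12 states.

12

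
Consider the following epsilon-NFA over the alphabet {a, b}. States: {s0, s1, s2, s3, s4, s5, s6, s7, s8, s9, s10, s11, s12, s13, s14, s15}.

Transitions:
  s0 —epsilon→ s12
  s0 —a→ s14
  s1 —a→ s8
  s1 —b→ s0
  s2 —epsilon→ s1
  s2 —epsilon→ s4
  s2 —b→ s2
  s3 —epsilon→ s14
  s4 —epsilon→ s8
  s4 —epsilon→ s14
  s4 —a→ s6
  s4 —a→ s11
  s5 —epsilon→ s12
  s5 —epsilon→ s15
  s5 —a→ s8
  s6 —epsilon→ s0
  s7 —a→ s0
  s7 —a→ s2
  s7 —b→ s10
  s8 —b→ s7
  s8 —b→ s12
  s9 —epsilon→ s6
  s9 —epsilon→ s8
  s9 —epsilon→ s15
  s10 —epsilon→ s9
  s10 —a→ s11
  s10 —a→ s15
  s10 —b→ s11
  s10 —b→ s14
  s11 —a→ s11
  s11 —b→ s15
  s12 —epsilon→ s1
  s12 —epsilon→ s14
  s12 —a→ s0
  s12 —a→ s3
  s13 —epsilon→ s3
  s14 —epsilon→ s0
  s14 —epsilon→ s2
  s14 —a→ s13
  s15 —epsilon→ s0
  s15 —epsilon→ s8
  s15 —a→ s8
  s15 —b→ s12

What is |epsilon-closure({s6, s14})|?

Start with {s6, s14}.
From s6 via epsilon: add s0.
From s14 via epsilon: add s2.
From s0 via epsilon: add s12.
From s2 via epsilon: add s1, s4.
From s4 via epsilon: add s8.
epsilon-closure = {s0, s1, s2, s4, s6, s8, s12, s14}, which has 8 states.

8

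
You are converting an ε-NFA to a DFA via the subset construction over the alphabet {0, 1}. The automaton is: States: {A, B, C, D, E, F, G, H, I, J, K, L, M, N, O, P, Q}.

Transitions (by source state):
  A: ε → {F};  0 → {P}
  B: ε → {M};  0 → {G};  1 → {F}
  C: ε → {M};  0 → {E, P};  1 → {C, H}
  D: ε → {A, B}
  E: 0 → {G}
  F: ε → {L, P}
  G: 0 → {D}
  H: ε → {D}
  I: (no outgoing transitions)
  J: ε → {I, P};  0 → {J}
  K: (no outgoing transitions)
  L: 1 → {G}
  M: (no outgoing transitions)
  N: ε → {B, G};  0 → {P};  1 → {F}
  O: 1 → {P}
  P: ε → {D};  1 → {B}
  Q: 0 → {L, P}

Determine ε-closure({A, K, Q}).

Start with {A, K, Q}.
From A via ε: add F.
From F via ε: add L, P.
From P via ε: add D.
From D via ε: add B.
From B via ε: add M.
No new states can be added; the closed set is {A, B, D, F, K, L, M, P, Q}.

{A, B, D, F, K, L, M, P, Q}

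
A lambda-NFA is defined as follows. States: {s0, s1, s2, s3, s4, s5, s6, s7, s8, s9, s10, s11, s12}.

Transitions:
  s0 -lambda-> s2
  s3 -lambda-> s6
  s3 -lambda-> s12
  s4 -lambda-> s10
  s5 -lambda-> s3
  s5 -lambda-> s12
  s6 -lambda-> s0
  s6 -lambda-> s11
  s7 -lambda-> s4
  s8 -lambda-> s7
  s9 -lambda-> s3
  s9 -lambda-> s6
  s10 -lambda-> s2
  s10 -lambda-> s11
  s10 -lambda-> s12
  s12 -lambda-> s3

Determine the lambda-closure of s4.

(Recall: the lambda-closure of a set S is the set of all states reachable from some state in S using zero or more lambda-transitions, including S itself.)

Start with {s4}.
From s4 via lambda: add s10.
From s10 via lambda: add s2, s11, s12.
From s12 via lambda: add s3.
From s3 via lambda: add s6.
From s6 via lambda: add s0.
No new states can be added; the closed set is {s0, s2, s3, s4, s6, s10, s11, s12}.

{s0, s2, s3, s4, s6, s10, s11, s12}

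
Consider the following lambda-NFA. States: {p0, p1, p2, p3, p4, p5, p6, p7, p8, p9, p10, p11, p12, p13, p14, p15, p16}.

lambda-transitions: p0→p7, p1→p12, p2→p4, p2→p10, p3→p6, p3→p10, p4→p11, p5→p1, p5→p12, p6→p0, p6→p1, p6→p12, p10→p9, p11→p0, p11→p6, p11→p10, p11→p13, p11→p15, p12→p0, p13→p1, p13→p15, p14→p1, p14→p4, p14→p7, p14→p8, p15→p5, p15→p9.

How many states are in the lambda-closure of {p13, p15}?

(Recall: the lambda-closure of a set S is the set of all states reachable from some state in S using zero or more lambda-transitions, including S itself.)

Start with {p13, p15}.
From p13 via lambda: add p1.
From p15 via lambda: add p5, p9.
From p1 via lambda: add p12.
From p12 via lambda: add p0.
From p0 via lambda: add p7.
lambda-closure = {p0, p1, p5, p7, p9, p12, p13, p15}, which has 8 states.

8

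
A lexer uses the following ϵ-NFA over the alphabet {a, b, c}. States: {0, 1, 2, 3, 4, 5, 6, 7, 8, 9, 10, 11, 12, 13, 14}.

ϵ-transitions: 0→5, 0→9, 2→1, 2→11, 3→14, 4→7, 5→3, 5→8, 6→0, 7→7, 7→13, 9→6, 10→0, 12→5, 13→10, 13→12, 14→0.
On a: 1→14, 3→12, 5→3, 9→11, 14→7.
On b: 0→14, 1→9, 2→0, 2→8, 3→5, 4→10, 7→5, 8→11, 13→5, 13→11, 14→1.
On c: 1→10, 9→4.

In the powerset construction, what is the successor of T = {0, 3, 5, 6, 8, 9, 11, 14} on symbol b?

0 on b → {14}.
3 on b → {5}.
8 on b → {11}.
14 on b → {1}.
No b-transition from 5, 6, 9, 11.
Union after reading b: {1, 5, 11, 14}.
Now take the ϵ-closure:
From 5 via ϵ: add 3, 8.
From 14 via ϵ: add 0.
From 0 via ϵ: add 9.
From 9 via ϵ: add 6.
No new states can be added; the closed set is {0, 1, 3, 5, 6, 8, 9, 11, 14}.

{0, 1, 3, 5, 6, 8, 9, 11, 14}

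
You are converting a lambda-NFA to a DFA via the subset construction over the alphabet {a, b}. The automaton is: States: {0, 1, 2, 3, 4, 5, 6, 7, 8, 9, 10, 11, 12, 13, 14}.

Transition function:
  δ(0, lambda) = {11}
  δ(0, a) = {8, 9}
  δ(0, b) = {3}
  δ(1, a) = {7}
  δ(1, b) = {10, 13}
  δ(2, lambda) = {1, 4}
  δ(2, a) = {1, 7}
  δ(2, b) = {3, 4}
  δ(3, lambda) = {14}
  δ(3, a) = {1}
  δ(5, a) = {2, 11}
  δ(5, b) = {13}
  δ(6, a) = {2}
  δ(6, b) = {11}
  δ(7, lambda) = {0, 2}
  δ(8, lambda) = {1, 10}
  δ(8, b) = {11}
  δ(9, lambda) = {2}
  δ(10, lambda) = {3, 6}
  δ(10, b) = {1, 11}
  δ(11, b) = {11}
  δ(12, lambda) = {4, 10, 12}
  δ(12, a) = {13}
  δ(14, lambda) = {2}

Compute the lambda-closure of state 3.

Start with {3}.
From 3 via lambda: add 14.
From 14 via lambda: add 2.
From 2 via lambda: add 1, 4.
No new states can be added; the closed set is {1, 2, 3, 4, 14}.

{1, 2, 3, 4, 14}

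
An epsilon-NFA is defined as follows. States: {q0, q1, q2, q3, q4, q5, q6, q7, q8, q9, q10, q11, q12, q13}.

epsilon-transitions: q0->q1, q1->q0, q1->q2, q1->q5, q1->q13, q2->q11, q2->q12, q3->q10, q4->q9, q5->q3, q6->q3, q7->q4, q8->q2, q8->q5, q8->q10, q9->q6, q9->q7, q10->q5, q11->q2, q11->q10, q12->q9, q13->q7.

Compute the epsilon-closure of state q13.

Start with {q13}.
From q13 via epsilon: add q7.
From q7 via epsilon: add q4.
From q4 via epsilon: add q9.
From q9 via epsilon: add q6.
From q6 via epsilon: add q3.
From q3 via epsilon: add q10.
From q10 via epsilon: add q5.
No new states can be added; the closed set is {q3, q4, q5, q6, q7, q9, q10, q13}.

{q3, q4, q5, q6, q7, q9, q10, q13}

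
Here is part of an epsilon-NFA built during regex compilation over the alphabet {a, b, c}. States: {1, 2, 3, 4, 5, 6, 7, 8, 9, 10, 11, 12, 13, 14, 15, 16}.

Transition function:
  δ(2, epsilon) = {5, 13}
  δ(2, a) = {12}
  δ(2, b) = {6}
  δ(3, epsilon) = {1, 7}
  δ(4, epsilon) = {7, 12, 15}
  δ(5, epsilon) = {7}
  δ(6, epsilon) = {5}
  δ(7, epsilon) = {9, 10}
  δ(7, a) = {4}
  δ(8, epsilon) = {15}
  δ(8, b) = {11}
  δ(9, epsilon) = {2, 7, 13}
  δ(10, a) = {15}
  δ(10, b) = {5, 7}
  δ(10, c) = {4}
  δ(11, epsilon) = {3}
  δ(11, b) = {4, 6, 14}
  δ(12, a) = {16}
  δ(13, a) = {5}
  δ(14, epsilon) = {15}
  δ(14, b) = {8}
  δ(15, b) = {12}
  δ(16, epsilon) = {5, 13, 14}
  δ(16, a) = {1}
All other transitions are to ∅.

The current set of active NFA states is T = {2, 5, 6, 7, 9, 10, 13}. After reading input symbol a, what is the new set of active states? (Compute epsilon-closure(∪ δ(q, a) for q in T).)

2 on a → {12}.
7 on a → {4}.
10 on a → {15}.
13 on a → {5}.
No a-transition from 5, 6, 9.
Union after reading a: {4, 5, 12, 15}.
Now take the epsilon-closure:
From 4 via epsilon: add 7.
From 7 via epsilon: add 9, 10.
From 9 via epsilon: add 2, 13.
No new states can be added; the closed set is {2, 4, 5, 7, 9, 10, 12, 13, 15}.

{2, 4, 5, 7, 9, 10, 12, 13, 15}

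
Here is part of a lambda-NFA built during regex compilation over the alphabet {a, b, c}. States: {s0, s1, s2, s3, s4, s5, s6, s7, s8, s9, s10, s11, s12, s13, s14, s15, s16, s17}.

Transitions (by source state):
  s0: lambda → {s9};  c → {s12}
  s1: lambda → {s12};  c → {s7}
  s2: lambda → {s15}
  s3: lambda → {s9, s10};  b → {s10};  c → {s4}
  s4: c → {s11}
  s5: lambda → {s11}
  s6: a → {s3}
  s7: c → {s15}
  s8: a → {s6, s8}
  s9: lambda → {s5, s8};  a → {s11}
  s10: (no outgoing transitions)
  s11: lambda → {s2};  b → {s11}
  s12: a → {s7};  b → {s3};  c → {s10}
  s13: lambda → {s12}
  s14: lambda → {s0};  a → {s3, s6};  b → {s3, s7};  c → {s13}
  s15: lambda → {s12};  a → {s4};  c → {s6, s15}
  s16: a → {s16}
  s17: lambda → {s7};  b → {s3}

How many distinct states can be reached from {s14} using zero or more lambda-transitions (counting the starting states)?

Start with {s14}.
From s14 via lambda: add s0.
From s0 via lambda: add s9.
From s9 via lambda: add s5, s8.
From s5 via lambda: add s11.
From s11 via lambda: add s2.
From s2 via lambda: add s15.
From s15 via lambda: add s12.
lambda-closure = {s0, s2, s5, s8, s9, s11, s12, s14, s15}, which has 9 states.

9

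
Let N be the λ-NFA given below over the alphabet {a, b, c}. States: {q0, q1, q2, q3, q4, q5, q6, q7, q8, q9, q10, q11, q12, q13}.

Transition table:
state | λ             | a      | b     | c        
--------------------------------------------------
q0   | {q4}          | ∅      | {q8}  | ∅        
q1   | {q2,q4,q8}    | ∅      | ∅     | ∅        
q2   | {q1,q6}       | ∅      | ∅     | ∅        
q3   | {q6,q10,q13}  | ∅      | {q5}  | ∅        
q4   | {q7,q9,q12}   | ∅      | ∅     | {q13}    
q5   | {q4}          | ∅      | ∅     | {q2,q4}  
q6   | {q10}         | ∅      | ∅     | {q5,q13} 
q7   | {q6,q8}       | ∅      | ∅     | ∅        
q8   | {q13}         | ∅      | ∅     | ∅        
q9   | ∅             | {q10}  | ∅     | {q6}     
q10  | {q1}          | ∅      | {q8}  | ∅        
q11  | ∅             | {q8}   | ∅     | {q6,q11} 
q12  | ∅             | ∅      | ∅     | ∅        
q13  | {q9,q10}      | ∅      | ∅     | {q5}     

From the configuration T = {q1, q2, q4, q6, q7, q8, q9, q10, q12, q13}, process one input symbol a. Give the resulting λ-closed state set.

{q1, q2, q4, q6, q7, q8, q9, q10, q12, q13}

q9 on a → {q10}.
No a-transition from q1, q2, q4, q6, q7, q8, q10, q12, q13.
Union after reading a: {q10}.
Now take the λ-closure:
From q10 via λ: add q1.
From q1 via λ: add q2, q4, q8.
From q2 via λ: add q6.
From q4 via λ: add q7, q9, q12.
From q8 via λ: add q13.
No new states can be added; the closed set is {q1, q2, q4, q6, q7, q8, q9, q10, q12, q13}.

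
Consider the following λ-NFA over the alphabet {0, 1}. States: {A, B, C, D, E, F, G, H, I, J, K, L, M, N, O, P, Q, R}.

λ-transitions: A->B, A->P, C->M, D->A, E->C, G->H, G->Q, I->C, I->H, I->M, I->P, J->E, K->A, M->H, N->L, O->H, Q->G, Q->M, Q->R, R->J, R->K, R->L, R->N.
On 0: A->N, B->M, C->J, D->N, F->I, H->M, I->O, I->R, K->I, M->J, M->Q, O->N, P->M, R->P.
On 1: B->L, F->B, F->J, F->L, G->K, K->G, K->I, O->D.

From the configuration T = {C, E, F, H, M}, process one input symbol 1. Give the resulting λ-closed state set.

F on 1 → {B, J, L}.
No 1-transition from C, E, H, M.
Union after reading 1: {B, J, L}.
Now take the λ-closure:
From J via λ: add E.
From E via λ: add C.
From C via λ: add M.
From M via λ: add H.
No new states can be added; the closed set is {B, C, E, H, J, L, M}.

{B, C, E, H, J, L, M}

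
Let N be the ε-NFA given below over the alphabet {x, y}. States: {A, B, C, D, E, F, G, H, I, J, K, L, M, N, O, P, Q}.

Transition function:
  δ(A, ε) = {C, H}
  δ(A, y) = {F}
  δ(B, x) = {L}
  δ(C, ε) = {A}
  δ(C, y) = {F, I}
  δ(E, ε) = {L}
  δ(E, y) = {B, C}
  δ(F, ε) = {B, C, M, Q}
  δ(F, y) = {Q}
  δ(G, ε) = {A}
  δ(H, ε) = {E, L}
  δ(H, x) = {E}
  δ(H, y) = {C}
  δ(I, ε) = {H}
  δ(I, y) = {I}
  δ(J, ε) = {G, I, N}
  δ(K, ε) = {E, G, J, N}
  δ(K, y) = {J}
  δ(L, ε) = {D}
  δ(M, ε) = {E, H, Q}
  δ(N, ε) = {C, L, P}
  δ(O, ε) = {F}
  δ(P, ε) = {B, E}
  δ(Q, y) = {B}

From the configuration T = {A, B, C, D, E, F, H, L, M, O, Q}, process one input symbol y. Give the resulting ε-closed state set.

A on y → {F}.
C on y → {F, I}.
E on y → {B, C}.
F on y → {Q}.
H on y → {C}.
Q on y → {B}.
No y-transition from B, D, L, M, O.
Union after reading y: {B, C, F, I, Q}.
Now take the ε-closure:
From C via ε: add A.
From F via ε: add M.
From I via ε: add H.
From H via ε: add E, L.
From L via ε: add D.
No new states can be added; the closed set is {A, B, C, D, E, F, H, I, L, M, Q}.

{A, B, C, D, E, F, H, I, L, M, Q}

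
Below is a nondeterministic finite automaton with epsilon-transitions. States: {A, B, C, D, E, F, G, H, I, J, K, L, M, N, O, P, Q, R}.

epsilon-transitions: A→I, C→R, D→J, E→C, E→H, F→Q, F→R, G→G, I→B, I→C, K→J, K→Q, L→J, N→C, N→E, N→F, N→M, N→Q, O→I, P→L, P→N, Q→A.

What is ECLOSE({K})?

Start with {K}.
From K via epsilon: add J, Q.
From Q via epsilon: add A.
From A via epsilon: add I.
From I via epsilon: add B, C.
From C via epsilon: add R.
No new states can be added; the closed set is {A, B, C, I, J, K, Q, R}.

{A, B, C, I, J, K, Q, R}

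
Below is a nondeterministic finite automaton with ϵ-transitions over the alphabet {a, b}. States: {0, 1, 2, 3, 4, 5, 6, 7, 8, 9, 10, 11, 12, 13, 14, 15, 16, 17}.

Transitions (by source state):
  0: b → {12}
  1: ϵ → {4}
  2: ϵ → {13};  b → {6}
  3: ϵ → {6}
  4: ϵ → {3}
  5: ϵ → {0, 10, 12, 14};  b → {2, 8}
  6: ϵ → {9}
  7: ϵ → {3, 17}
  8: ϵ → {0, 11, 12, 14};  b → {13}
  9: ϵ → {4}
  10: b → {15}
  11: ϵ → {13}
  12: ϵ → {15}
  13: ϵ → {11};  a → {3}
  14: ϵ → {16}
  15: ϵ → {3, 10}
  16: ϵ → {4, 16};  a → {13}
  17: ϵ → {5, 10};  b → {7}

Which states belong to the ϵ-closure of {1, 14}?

Start with {1, 14}.
From 1 via ϵ: add 4.
From 14 via ϵ: add 16.
From 4 via ϵ: add 3.
From 3 via ϵ: add 6.
From 6 via ϵ: add 9.
No new states can be added; the closed set is {1, 3, 4, 6, 9, 14, 16}.

{1, 3, 4, 6, 9, 14, 16}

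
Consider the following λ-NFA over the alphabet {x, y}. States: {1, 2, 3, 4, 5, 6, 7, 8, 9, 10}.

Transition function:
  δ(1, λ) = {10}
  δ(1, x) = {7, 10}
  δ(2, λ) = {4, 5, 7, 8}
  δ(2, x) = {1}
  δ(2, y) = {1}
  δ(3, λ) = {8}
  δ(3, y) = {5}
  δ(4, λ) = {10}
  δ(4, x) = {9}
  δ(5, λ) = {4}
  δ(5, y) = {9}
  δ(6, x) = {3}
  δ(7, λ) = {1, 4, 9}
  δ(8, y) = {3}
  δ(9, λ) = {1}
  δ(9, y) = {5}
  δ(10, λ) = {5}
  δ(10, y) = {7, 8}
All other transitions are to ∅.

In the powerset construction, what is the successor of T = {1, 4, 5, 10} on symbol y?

{1, 4, 5, 7, 8, 9, 10}

5 on y → {9}.
10 on y → {7, 8}.
No y-transition from 1, 4.
Union after reading y: {7, 8, 9}.
Now take the λ-closure:
From 7 via λ: add 1, 4.
From 1 via λ: add 10.
From 10 via λ: add 5.
No new states can be added; the closed set is {1, 4, 5, 7, 8, 9, 10}.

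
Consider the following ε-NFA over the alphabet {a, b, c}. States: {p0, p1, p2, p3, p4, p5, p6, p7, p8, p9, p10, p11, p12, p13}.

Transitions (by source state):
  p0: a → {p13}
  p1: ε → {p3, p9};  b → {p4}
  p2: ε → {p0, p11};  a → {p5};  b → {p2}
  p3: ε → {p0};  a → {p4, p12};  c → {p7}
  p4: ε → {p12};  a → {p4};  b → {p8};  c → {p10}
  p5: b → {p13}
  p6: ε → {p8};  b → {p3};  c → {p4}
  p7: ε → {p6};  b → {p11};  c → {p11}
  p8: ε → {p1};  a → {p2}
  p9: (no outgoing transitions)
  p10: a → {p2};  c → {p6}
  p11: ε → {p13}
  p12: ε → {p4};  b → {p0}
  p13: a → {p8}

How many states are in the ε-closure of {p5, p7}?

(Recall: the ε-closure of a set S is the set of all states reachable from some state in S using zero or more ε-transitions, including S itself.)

8

Start with {p5, p7}.
From p7 via ε: add p6.
From p6 via ε: add p8.
From p8 via ε: add p1.
From p1 via ε: add p3, p9.
From p3 via ε: add p0.
ε-closure = {p0, p1, p3, p5, p6, p7, p8, p9}, which has 8 states.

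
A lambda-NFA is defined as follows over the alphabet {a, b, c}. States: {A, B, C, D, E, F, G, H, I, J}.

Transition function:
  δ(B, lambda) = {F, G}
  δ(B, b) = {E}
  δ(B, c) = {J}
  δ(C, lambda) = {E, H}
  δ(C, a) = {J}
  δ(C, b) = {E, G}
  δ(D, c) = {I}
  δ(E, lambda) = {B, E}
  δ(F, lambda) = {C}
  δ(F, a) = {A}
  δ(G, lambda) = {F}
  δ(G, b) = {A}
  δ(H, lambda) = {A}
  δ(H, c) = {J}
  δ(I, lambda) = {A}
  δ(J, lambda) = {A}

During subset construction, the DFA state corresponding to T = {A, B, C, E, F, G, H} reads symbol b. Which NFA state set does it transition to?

{A, B, C, E, F, G, H}

B on b → {E}.
C on b → {E, G}.
G on b → {A}.
No b-transition from A, E, F, H.
Union after reading b: {A, E, G}.
Now take the lambda-closure:
From E via lambda: add B.
From G via lambda: add F.
From F via lambda: add C.
From C via lambda: add H.
No new states can be added; the closed set is {A, B, C, E, F, G, H}.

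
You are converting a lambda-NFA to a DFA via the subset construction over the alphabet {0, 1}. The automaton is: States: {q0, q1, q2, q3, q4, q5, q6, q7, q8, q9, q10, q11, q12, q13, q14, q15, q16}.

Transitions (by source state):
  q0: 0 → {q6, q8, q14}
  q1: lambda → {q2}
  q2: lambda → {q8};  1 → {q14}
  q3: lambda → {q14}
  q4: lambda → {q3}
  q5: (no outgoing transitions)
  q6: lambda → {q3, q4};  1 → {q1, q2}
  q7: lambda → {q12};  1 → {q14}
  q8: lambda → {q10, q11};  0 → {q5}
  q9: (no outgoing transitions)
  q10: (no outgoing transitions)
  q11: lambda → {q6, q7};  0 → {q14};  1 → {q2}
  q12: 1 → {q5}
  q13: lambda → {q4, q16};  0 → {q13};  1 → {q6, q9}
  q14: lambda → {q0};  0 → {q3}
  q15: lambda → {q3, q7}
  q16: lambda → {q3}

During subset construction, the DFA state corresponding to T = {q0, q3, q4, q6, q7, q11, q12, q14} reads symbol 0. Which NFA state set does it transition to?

q0 on 0 → {q6, q8, q14}.
q11 on 0 → {q14}.
q14 on 0 → {q3}.
No 0-transition from q3, q4, q6, q7, q12.
Union after reading 0: {q3, q6, q8, q14}.
Now take the lambda-closure:
From q6 via lambda: add q4.
From q8 via lambda: add q10, q11.
From q14 via lambda: add q0.
From q11 via lambda: add q7.
From q7 via lambda: add q12.
No new states can be added; the closed set is {q0, q3, q4, q6, q7, q8, q10, q11, q12, q14}.

{q0, q3, q4, q6, q7, q8, q10, q11, q12, q14}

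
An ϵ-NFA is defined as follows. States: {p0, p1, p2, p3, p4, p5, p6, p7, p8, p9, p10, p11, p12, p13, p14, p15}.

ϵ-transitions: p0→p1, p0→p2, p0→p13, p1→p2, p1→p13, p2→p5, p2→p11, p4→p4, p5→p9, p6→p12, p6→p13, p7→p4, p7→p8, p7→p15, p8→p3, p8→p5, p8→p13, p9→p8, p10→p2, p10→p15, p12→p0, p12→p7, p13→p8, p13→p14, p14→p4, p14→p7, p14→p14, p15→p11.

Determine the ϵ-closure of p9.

{p3, p4, p5, p7, p8, p9, p11, p13, p14, p15}

Start with {p9}.
From p9 via ϵ: add p8.
From p8 via ϵ: add p3, p5, p13.
From p13 via ϵ: add p14.
From p14 via ϵ: add p4, p7.
From p7 via ϵ: add p15.
From p15 via ϵ: add p11.
No new states can be added; the closed set is {p3, p4, p5, p7, p8, p9, p11, p13, p14, p15}.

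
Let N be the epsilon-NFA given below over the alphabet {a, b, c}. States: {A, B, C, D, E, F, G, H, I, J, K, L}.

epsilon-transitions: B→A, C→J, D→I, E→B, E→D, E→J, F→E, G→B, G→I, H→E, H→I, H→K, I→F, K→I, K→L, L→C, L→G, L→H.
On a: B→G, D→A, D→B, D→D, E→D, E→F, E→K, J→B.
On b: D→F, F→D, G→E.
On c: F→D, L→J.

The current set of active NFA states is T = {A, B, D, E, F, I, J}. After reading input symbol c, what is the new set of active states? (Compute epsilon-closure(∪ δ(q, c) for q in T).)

{A, B, D, E, F, I, J}

F on c → {D}.
No c-transition from A, B, D, E, I, J.
Union after reading c: {D}.
Now take the epsilon-closure:
From D via epsilon: add I.
From I via epsilon: add F.
From F via epsilon: add E.
From E via epsilon: add B, J.
From B via epsilon: add A.
No new states can be added; the closed set is {A, B, D, E, F, I, J}.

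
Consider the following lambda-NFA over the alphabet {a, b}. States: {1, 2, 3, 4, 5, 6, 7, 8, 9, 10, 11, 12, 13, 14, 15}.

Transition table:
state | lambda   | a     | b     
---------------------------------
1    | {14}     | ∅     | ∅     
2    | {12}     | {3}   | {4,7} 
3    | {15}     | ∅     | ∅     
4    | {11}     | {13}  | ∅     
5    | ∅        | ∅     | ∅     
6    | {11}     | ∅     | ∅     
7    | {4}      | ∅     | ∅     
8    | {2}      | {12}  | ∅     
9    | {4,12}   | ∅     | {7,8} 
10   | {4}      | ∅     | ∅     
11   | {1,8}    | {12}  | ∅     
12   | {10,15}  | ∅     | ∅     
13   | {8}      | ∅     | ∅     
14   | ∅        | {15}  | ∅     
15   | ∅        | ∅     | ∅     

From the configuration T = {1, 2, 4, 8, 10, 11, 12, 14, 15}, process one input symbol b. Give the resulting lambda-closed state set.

{1, 2, 4, 7, 8, 10, 11, 12, 14, 15}

2 on b → {4, 7}.
No b-transition from 1, 4, 8, 10, 11, 12, 14, 15.
Union after reading b: {4, 7}.
Now take the lambda-closure:
From 4 via lambda: add 11.
From 11 via lambda: add 1, 8.
From 1 via lambda: add 14.
From 8 via lambda: add 2.
From 2 via lambda: add 12.
From 12 via lambda: add 10, 15.
No new states can be added; the closed set is {1, 2, 4, 7, 8, 10, 11, 12, 14, 15}.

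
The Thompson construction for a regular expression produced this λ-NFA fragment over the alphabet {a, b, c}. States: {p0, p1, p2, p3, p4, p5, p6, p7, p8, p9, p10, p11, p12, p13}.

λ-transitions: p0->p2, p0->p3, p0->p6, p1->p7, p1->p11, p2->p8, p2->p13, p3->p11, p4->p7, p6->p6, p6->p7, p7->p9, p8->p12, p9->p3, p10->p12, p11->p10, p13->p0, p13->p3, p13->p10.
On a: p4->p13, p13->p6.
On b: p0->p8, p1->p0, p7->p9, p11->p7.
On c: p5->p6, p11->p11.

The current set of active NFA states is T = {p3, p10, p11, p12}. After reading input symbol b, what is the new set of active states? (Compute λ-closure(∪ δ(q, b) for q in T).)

{p3, p7, p9, p10, p11, p12}

p11 on b → {p7}.
No b-transition from p3, p10, p12.
Union after reading b: {p7}.
Now take the λ-closure:
From p7 via λ: add p9.
From p9 via λ: add p3.
From p3 via λ: add p11.
From p11 via λ: add p10.
From p10 via λ: add p12.
No new states can be added; the closed set is {p3, p7, p9, p10, p11, p12}.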